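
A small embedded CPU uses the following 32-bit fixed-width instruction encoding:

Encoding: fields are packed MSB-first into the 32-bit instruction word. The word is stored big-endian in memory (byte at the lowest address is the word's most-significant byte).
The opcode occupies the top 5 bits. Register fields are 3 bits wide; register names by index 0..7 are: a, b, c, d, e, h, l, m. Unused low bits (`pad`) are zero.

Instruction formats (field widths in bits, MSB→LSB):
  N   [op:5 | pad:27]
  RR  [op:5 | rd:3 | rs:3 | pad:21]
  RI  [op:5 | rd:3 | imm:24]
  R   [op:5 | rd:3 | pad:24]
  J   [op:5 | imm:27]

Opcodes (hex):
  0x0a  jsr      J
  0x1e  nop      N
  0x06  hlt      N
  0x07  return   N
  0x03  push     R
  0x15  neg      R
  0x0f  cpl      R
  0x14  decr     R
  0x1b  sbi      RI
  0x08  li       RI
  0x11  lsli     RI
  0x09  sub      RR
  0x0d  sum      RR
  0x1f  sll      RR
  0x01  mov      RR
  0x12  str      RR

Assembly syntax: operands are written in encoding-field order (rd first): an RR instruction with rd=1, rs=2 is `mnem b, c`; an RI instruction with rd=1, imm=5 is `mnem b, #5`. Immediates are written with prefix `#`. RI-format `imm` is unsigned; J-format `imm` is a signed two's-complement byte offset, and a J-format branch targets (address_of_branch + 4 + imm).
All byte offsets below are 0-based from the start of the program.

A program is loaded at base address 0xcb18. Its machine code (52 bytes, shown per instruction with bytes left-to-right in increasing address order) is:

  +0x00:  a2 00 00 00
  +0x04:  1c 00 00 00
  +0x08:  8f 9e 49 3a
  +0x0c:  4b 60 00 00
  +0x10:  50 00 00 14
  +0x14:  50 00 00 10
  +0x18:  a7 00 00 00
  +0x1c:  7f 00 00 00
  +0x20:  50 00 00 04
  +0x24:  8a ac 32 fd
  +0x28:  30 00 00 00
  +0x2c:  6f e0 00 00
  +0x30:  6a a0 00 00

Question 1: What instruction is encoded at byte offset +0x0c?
sub d, d

[0c] 4b 60 00 00 → 0x4b600000
  op=0x4b600000>>27=0x9 ⇒ sub (RR)
  rd@[26:24]=0x3 ⇒ d
  rs@[23:21]=0x3 ⇒ d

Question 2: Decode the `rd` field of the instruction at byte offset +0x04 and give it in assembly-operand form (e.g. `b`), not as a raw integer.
e

off 0x04: read 1c 00 00 00 as big → 0x1c000000
  top 5b → 0x3 → push [R]
  [26:24] rd=4 = e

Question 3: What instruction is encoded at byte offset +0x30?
off 0x30: read 6a a0 00 00 as big → 0x6aa00000
  opcode bits[31:27]=0xd: sum/RR
  rd: (w>>24)&0x7=0x2 → c
  rs: (w>>21)&0x7=0x5 → h

sum c, h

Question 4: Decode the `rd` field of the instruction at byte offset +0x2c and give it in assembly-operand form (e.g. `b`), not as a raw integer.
m

+0x2c: 6f e0 00 00 ⇒ word 0x6fe00000 (big)
  opcode bits[31:27]=0xd: sum/RR
  [26:24] rd=7 = m
  [23:21] rs=7 = m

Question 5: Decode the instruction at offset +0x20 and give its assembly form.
jsr #4

[20] 50 00 00 04 → 0x50000004
  op=0x50000004>>27=0xa ⇒ jsr (J)
  imm: (w>>0)&0x7ffffff=0x4 → #4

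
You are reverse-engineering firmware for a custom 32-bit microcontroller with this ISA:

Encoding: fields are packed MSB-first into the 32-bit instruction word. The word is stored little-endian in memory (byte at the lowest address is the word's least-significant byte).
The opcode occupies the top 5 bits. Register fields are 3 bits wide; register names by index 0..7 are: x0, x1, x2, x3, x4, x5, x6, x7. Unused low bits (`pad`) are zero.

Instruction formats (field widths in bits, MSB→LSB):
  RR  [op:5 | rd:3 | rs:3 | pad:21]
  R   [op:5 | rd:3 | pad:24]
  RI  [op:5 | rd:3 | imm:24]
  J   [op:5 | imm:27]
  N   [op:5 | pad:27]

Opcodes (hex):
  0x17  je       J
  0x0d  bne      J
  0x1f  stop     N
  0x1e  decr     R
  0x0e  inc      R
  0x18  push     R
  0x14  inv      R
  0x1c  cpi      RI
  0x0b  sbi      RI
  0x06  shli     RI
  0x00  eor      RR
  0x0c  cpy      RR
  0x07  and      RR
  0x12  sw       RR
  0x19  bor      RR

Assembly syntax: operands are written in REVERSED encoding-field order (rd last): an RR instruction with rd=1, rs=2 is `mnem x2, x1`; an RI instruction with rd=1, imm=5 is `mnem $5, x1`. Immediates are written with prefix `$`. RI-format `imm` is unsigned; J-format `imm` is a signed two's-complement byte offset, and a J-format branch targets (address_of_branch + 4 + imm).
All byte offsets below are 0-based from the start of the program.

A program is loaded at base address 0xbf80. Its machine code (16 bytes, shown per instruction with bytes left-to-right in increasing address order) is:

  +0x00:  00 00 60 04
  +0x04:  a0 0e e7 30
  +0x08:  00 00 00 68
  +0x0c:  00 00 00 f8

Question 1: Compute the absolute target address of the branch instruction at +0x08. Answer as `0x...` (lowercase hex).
@+08  little-endian(00 00 00 68) = 0x68000000
  op=0x68000000>>27=0xd ⇒ bne (J)
  imm@[26:0]=0x0 ⇒ $0
  target = base 0xbf80 + off 0x08 + 4 + imm 0 = 0xbf8c

0xbf8c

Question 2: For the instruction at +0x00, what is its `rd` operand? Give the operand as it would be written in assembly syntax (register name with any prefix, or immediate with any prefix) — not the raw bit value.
x4

off 0x00: read 00 00 60 04 as little → 0x04600000
  top 5b → 0x0 → eor [RR]
  [26:24] rd=4 = x4
  [23:21] rs=3 = x3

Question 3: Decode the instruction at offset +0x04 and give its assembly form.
off 0x04: read a0 0e e7 30 as little → 0x30e70ea0
  top 5b → 0x6 → shli [RI]
  rd@[26:24]=0x0 ⇒ x0
  imm@[23:0]=0xe70ea0 ⇒ $15142560

shli $15142560, x0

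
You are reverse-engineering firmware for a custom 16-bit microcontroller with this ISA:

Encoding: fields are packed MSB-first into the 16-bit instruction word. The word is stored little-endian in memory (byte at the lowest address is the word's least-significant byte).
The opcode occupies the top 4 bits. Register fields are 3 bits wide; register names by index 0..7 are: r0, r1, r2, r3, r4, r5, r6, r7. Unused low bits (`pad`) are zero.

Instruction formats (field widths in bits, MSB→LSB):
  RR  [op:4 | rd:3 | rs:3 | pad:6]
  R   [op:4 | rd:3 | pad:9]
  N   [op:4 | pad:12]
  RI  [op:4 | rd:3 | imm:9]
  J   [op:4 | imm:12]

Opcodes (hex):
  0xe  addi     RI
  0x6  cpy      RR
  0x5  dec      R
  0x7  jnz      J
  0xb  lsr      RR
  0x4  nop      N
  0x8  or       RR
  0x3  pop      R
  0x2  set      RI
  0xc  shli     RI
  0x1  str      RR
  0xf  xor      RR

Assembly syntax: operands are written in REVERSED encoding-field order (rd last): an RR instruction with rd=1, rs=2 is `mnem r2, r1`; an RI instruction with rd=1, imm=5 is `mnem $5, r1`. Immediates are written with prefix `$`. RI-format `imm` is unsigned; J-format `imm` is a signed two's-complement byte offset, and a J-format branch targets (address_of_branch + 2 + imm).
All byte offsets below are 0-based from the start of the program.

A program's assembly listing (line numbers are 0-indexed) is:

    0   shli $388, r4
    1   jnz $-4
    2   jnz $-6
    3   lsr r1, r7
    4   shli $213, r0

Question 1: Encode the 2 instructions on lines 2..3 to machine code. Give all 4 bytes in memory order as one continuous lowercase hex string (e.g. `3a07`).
fa7f40be

L2: jnz op=0x7:4|imm=-6:12 ⇒ 0x7ffa ⇒ little fa 7f
L3: lsr op=0xb:4|rd=7:3|rs=1:3|pad=0:6 ⇒ 0xbe40 ⇒ little 40 be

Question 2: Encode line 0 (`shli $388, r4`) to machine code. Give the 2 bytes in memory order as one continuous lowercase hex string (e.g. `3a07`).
L0: shli op=0xc:4|rd=4:3|imm=388:9 ⇒ 0xc984 ⇒ little 84 c9

84c9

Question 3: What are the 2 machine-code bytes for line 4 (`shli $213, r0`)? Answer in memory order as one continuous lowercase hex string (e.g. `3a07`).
L4: shli op=0xc:4|rd=0:3|imm=213:9 ⇒ 0xc0d5 ⇒ little d5 c0

d5c0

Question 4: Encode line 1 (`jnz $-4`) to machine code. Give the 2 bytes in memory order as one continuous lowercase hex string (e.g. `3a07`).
line 1 (jnz): pack op=0x7:4|imm=-4:12 = 0x7ffc; little→ fc 7f

fc7f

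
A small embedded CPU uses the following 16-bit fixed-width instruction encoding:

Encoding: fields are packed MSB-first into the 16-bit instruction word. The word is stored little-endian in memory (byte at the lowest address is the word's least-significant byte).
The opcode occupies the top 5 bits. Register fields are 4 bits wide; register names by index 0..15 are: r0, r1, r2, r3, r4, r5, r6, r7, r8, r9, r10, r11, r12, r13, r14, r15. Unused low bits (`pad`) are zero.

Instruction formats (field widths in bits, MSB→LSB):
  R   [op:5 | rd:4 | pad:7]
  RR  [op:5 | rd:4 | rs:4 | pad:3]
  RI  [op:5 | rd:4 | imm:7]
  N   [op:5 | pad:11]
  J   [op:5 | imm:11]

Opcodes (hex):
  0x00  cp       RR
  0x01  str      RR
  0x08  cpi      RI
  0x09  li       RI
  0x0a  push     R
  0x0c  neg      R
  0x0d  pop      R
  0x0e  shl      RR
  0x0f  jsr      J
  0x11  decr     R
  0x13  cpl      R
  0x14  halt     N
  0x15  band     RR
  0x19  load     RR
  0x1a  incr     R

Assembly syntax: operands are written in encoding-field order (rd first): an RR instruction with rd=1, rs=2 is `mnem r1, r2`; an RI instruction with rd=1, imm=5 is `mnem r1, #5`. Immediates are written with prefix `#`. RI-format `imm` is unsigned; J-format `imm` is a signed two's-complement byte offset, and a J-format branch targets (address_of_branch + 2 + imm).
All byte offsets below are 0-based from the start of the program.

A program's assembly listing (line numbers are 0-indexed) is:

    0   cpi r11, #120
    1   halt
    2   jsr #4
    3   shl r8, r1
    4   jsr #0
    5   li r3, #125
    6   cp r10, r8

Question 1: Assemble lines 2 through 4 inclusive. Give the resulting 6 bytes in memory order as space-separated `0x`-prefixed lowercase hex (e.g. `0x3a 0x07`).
0x04 0x78 0x08 0x74 0x00 0x78

2. jsr fields op=0xf:5|imm=4:11 → word 7804h → 04 78
3. shl fields op=0xe:5|rd=8:4|rs=1:4|pad=0:3 → word 7408h → 08 74
4. jsr fields op=0xf:5|imm=0:11 → word 7800h → 00 78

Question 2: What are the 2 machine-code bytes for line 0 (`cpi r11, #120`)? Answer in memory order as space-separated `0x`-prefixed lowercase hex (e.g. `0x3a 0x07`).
line 0 (cpi): pack op=0x8:5|rd=11:4|imm=120:7 = 0x45f8; little→ f8 45

0xf8 0x45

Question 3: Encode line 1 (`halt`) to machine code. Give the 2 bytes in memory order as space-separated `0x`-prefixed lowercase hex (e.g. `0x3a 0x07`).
0x00 0xa0

1. halt fields op=0x14:5|pad=0:11 → word a000h → 00 a0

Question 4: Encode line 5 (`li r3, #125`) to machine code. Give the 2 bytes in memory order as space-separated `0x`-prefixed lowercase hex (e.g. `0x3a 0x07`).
0xfd 0x49

L5: li op=0x9:5|rd=3:4|imm=125:7 ⇒ 0x49fd ⇒ little fd 49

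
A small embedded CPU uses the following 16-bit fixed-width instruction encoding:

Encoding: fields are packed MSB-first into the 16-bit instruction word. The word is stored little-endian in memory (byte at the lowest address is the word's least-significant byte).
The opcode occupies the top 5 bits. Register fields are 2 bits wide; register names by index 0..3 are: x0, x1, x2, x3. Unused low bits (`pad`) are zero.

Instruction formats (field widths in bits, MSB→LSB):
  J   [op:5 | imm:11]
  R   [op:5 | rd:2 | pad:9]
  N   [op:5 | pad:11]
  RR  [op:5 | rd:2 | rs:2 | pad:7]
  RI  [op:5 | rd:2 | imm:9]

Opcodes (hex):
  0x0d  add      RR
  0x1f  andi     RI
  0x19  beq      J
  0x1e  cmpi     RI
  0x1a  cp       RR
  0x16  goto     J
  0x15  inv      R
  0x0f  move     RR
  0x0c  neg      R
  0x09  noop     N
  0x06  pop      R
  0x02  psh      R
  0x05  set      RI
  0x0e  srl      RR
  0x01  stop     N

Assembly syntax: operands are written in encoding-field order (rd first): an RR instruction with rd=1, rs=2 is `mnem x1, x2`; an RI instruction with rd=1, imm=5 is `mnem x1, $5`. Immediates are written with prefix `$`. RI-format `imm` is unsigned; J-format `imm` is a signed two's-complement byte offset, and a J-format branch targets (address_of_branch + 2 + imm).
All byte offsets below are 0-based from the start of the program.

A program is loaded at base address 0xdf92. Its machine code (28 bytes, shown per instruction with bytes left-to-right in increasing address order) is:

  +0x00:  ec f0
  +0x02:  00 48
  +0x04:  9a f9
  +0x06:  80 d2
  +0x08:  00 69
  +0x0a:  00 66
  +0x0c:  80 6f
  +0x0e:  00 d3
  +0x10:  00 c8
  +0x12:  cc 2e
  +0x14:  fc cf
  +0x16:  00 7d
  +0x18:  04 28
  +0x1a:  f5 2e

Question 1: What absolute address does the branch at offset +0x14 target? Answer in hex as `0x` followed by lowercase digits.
+0x14: fc cf ⇒ word 0xcffc (little)
  op=0xcffc>>11=0x19 ⇒ beq (J)
  [10:0] imm=2044 (s11→-4) = $-4
  target = base 0xdf92 + off 0x14 + 2 + imm -4 = 0xdfa4

0xdfa4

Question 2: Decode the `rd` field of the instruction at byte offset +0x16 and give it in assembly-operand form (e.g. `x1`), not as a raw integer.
@+16  little-endian(00 7d) = 0x7d00
  top 5b → 0xf → move [RR]
  [10:9] rd=2 = x2
  [8:7] rs=2 = x2

x2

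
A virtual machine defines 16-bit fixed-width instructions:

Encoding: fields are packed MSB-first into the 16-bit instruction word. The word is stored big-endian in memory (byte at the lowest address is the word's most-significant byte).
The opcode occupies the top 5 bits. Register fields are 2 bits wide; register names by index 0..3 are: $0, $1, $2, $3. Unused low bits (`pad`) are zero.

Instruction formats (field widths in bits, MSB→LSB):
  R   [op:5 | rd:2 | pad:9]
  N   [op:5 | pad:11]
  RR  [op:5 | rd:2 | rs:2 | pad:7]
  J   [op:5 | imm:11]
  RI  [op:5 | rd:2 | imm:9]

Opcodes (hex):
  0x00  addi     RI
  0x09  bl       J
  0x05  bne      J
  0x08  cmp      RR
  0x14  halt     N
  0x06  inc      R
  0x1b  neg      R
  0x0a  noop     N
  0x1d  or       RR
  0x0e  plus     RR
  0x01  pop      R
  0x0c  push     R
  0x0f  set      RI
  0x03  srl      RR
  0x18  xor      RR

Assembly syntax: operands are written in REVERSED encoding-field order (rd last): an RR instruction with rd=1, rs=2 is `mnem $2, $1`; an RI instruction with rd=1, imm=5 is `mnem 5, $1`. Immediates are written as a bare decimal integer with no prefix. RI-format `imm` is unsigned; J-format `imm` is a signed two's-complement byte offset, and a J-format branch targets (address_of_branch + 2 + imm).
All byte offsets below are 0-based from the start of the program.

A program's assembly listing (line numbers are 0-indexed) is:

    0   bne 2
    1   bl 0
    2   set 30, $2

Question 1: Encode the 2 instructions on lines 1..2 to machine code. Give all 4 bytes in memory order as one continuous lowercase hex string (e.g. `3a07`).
48007c1e

1. bl fields op=0x9:5|imm=0:11 → word 4800h → 48 00
2. set fields op=0xf:5|rd=2:2|imm=30:9 → word 7c1eh → 7c 1e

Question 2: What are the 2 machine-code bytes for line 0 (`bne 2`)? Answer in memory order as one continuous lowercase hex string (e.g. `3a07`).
L0: bne op=0x5:5|imm=2:11 ⇒ 0x2802 ⇒ big 28 02

2802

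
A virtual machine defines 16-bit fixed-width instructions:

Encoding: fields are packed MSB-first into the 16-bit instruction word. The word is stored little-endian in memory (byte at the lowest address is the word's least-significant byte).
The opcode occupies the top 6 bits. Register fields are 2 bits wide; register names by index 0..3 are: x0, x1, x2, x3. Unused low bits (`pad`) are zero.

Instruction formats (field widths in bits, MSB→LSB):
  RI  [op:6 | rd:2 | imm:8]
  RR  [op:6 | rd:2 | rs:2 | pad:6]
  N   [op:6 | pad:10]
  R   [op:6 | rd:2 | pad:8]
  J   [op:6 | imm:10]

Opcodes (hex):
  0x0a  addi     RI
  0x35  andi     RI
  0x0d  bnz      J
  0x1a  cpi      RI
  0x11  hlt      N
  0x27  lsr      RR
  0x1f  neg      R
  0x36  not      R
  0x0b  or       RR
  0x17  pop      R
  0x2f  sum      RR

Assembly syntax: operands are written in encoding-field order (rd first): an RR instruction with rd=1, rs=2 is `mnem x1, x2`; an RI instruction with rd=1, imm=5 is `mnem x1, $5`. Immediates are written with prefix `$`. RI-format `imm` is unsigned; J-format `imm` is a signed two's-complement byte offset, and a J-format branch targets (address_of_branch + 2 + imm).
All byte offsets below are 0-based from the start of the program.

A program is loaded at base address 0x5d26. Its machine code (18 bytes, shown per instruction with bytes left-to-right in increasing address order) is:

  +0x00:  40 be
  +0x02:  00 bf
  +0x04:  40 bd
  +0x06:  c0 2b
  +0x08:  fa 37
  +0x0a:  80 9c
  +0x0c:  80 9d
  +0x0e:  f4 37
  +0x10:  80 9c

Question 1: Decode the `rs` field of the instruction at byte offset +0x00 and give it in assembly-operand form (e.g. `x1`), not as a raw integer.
x1

+0x00: 40 be ⇒ word 0xbe40 (little)
  opcode bits[15:10]=0x2f: sum/RR
  [9:8] rd=2 = x2
  [7:6] rs=1 = x1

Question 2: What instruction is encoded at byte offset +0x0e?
bnz $-12

off 0x0e: read f4 37 as little → 0x37f4
  top 6b → 0xd → bnz [J]
  imm: (w>>0)&0x3ff=0x3f4 (s10→-12) → $-12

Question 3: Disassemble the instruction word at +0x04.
@+04  little-endian(40 bd) = 0xbd40
  op=0xbd40>>10=0x2f ⇒ sum (RR)
  rd@[9:8]=0x1 ⇒ x1
  rs@[7:6]=0x1 ⇒ x1

sum x1, x1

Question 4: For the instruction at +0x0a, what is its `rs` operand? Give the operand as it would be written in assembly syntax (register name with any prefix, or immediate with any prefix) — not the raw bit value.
x2

[0a] 80 9c → 0x9c80
  opcode bits[15:10]=0x27: lsr/RR
  [9:8] rd=0 = x0
  [7:6] rs=2 = x2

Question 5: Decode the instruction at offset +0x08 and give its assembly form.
[08] fa 37 → 0x37fa
  opcode bits[15:10]=0xd: bnz/J
  [9:0] imm=1018 (s10→-6) = $-6

bnz $-6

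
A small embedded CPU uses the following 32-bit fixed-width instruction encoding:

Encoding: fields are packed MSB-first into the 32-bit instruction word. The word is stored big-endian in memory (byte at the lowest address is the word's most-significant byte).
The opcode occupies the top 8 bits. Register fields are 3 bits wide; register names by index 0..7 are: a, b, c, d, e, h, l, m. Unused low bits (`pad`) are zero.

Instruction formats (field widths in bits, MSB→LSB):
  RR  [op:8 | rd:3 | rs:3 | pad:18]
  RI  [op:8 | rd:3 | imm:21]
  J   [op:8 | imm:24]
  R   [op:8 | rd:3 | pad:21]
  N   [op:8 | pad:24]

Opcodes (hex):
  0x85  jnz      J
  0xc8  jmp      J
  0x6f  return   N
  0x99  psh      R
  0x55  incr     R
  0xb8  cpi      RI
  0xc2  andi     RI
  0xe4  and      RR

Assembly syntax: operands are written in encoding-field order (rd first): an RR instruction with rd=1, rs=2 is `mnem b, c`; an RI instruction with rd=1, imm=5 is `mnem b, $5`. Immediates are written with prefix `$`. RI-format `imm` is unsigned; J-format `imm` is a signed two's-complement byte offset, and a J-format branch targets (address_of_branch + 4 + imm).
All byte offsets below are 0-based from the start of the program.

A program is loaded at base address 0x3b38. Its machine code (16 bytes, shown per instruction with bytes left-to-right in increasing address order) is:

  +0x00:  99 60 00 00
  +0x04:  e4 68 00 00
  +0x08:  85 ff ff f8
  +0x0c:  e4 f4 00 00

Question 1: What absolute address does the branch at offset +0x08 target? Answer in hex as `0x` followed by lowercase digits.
[08] 85 ff ff f8 → 0x85fffff8
  op=0x85fffff8>>24=0x85 ⇒ jnz (J)
  [23:0] imm=16777208 (s24→-8) = $-8
  target = base 0x3b38 + off 0x08 + 4 + imm -8 = 0x3b3c

0x3b3c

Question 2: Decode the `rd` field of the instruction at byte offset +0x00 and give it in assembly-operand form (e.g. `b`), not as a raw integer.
d

+0x00: 99 60 00 00 ⇒ word 0x99600000 (big)
  op=0x99600000>>24=0x99 ⇒ psh (R)
  [23:21] rd=3 = d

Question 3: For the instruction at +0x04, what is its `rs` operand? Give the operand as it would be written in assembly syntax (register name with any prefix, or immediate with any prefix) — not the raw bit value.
off 0x04: read e4 68 00 00 as big → 0xe4680000
  top 8b → 0xe4 → and [RR]
  rd: (w>>21)&0x7=0x3 → d
  rs: (w>>18)&0x7=0x2 → c

c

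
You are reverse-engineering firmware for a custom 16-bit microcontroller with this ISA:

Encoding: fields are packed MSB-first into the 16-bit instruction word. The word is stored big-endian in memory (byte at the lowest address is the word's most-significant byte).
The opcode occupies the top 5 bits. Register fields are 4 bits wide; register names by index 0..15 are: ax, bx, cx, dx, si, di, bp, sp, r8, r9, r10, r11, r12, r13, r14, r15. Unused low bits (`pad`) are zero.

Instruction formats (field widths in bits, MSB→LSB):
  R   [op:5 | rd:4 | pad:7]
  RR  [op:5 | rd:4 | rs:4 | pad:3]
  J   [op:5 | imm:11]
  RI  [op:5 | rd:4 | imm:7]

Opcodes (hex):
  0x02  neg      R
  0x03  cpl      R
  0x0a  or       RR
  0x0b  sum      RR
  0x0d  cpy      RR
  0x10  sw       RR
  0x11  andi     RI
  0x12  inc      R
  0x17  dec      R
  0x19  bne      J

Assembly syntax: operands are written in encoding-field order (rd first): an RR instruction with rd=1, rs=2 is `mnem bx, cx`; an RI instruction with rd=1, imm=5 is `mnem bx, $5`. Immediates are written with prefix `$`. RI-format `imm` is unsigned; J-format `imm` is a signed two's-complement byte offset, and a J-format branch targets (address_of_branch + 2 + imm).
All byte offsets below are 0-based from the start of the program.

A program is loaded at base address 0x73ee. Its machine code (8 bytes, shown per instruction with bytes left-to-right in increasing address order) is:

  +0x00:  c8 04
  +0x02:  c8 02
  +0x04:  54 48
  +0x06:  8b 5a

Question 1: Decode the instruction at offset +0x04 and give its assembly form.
+0x04: 54 48 ⇒ word 0x5448 (big)
  top 5b → 0xa → or [RR]
  rd: (w>>7)&0xf=0x8 → r8
  rs: (w>>3)&0xf=0x9 → r9

or r8, r9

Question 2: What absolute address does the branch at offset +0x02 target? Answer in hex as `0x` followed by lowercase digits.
0x73f4

@+02  big-endian(c8 02) = 0xc802
  opcode bits[15:11]=0x19: bne/J
  imm: (w>>0)&0x7ff=0x2 → $2
  target = base 0x73ee + off 0x02 + 2 + imm 2 = 0x73f4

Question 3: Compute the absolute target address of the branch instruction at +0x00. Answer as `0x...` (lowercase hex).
@+00  big-endian(c8 04) = 0xc804
  top 5b → 0x19 → bne [J]
  imm@[10:0]=0x4 ⇒ $4
  target = base 0x73ee + off 0x00 + 2 + imm 4 = 0x73f4

0x73f4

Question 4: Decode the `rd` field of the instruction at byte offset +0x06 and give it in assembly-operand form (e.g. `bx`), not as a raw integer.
@+06  big-endian(8b 5a) = 0x8b5a
  op=0x8b5a>>11=0x11 ⇒ andi (RI)
  rd: (w>>7)&0xf=0x6 → bp
  imm: (w>>0)&0x7f=0x5a → $90

bp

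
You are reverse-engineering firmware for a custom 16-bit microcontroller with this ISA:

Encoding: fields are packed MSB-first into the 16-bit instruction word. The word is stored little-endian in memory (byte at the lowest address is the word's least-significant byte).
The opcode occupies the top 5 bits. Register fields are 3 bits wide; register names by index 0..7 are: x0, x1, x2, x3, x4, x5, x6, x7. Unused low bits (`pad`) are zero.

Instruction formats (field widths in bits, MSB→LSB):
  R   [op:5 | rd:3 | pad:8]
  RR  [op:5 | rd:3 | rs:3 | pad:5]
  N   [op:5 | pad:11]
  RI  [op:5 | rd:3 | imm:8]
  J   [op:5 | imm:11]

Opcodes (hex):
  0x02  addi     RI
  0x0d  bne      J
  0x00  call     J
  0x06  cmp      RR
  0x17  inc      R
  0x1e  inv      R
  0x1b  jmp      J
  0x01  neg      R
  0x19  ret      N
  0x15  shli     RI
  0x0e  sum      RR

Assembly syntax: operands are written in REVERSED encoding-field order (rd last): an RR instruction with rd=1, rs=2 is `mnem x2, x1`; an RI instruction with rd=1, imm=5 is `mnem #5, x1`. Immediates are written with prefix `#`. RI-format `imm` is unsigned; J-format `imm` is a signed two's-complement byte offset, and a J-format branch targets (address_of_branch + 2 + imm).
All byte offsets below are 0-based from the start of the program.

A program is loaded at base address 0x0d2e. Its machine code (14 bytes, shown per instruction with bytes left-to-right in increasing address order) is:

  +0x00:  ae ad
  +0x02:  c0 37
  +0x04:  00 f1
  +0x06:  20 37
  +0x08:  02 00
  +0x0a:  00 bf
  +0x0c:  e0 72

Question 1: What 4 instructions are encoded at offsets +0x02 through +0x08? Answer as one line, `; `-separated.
cmp x6, x7; inv x1; cmp x1, x7; call #2

@+02  little-endian(c0 37) = 0x37c0
  op=0x37c0>>11=0x6 ⇒ cmp (RR)
  rd: (w>>8)&0x7=0x7 → x7
  rs: (w>>5)&0x7=0x6 → x6
@+04  little-endian(00 f1) = 0xf100
  op=0xf100>>11=0x1e ⇒ inv (R)
  rd: (w>>8)&0x7=0x1 → x1
@+06  little-endian(20 37) = 0x3720
  op=0x3720>>11=0x6 ⇒ cmp (RR)
  rd: (w>>8)&0x7=0x7 → x7
  rs: (w>>5)&0x7=0x1 → x1
@+08  little-endian(02 00) = 0x0002
  op=0x0002>>11=0x0 ⇒ call (J)
  imm: (w>>0)&0x7ff=0x2 → #2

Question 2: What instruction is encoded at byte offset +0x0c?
off 0x0c: read e0 72 as little → 0x72e0
  top 5b → 0xe → sum [RR]
  rd: (w>>8)&0x7=0x2 → x2
  rs: (w>>5)&0x7=0x7 → x7

sum x7, x2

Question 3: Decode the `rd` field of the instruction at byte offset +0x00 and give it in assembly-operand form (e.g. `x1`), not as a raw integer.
+0x00: ae ad ⇒ word 0xadae (little)
  opcode bits[15:11]=0x15: shli/RI
  [10:8] rd=5 = x5
  [7:0] imm=174 = #174

x5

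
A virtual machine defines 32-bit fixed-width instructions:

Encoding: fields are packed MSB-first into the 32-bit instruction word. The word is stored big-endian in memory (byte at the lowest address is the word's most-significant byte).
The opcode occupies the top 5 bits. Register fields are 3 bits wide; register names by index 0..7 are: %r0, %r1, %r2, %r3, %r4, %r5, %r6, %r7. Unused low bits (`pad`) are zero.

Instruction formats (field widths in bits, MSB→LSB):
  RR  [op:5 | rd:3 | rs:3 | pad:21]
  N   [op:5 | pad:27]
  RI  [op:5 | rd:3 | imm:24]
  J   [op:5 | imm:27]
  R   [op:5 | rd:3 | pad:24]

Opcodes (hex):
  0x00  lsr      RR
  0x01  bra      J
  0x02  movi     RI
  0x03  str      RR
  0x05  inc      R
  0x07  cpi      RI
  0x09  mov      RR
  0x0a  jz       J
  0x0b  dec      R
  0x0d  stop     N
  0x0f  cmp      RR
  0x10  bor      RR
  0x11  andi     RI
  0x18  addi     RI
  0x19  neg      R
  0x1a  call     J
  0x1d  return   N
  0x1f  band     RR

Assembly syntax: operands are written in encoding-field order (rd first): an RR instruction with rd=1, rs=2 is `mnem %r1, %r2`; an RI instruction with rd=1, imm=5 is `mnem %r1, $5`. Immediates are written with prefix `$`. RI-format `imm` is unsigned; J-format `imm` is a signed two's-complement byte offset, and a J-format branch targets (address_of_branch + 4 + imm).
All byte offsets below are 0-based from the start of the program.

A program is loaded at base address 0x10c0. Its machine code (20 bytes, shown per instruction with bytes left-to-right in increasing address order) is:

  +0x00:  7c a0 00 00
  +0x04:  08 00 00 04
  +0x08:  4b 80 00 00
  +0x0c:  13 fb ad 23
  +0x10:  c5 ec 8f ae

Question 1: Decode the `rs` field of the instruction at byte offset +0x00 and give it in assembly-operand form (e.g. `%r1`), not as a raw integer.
%r5

@+00  big-endian(7c a0 00 00) = 0x7ca00000
  op=0x7ca00000>>27=0xf ⇒ cmp (RR)
  rd@[26:24]=0x4 ⇒ %r4
  rs@[23:21]=0x5 ⇒ %r5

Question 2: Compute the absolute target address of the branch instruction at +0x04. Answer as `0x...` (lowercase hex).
0x10cc

+0x04: 08 00 00 04 ⇒ word 0x08000004 (big)
  opcode bits[31:27]=0x1: bra/J
  [26:0] imm=4 = $4
  target = base 0x10c0 + off 0x04 + 4 + imm 4 = 0x10cc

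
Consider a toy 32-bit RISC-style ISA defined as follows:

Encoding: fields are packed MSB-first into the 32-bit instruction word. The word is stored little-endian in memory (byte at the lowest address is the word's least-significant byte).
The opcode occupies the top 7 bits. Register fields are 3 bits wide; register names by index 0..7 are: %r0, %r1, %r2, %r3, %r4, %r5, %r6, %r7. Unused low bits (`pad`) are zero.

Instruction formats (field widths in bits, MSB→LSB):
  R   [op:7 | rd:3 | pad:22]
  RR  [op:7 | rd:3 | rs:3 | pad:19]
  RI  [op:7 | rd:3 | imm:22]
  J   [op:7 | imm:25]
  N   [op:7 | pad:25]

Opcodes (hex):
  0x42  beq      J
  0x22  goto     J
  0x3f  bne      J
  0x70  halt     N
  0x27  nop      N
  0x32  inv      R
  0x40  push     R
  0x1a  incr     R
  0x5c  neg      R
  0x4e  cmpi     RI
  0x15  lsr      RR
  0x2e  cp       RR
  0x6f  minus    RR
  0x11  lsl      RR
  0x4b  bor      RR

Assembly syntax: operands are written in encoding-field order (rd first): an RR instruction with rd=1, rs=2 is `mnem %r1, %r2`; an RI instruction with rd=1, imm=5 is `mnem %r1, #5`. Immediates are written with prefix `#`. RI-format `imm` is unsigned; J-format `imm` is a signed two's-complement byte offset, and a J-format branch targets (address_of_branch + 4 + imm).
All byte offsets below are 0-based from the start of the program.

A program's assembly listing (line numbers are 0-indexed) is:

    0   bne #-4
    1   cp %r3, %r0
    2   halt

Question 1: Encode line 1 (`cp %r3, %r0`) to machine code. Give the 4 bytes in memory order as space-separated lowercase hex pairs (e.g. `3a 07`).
L1: cp op=0x2e:7|rd=3:3|rs=0:3|pad=0:19 ⇒ 0x5cc00000 ⇒ little 00 00 c0 5c

00 00 c0 5c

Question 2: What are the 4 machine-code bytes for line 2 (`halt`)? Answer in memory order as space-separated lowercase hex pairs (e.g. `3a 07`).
00 00 00 e0

2. halt fields op=0x70:7|pad=0:25 → word e0000000h → 00 00 00 e0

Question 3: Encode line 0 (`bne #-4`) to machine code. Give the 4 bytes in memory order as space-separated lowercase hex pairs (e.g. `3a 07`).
0. bne fields op=0x3f:7|imm=-4:25 → word 7ffffffch → fc ff ff 7f

fc ff ff 7f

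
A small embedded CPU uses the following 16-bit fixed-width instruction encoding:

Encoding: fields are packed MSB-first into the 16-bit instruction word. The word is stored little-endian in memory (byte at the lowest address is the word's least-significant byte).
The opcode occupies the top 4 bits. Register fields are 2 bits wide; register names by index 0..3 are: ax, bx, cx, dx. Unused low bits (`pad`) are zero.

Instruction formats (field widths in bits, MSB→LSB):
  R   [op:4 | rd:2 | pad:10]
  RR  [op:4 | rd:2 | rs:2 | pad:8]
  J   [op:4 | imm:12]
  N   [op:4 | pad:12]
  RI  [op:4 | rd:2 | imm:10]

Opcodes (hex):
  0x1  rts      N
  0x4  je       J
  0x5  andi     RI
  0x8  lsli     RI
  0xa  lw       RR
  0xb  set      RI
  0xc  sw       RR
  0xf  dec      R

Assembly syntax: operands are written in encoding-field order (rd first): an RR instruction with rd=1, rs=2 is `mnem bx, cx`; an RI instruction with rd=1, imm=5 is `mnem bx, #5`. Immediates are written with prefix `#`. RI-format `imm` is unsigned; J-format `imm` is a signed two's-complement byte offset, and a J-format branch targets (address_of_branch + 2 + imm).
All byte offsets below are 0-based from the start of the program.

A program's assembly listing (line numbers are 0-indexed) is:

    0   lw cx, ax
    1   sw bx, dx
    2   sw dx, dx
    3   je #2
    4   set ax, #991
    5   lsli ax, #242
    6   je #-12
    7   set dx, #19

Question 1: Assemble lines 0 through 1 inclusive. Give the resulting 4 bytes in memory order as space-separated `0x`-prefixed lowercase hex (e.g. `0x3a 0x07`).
0x00 0xa8 0x00 0xc7

line 0 (lw): pack op=0xa:4|rd=2:2|rs=0:2|pad=0:8 = 0xa800; little→ 00 a8
line 1 (sw): pack op=0xc:4|rd=1:2|rs=3:2|pad=0:8 = 0xc700; little→ 00 c7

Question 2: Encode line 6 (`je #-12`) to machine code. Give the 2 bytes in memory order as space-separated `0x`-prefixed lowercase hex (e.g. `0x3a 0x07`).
0xf4 0x4f

L6: je op=0x4:4|imm=-12:12 ⇒ 0x4ff4 ⇒ little f4 4f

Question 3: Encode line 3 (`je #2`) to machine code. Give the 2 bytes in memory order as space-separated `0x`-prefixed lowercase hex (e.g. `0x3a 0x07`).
line 3 (je): pack op=0x4:4|imm=2:12 = 0x4002; little→ 02 40

0x02 0x40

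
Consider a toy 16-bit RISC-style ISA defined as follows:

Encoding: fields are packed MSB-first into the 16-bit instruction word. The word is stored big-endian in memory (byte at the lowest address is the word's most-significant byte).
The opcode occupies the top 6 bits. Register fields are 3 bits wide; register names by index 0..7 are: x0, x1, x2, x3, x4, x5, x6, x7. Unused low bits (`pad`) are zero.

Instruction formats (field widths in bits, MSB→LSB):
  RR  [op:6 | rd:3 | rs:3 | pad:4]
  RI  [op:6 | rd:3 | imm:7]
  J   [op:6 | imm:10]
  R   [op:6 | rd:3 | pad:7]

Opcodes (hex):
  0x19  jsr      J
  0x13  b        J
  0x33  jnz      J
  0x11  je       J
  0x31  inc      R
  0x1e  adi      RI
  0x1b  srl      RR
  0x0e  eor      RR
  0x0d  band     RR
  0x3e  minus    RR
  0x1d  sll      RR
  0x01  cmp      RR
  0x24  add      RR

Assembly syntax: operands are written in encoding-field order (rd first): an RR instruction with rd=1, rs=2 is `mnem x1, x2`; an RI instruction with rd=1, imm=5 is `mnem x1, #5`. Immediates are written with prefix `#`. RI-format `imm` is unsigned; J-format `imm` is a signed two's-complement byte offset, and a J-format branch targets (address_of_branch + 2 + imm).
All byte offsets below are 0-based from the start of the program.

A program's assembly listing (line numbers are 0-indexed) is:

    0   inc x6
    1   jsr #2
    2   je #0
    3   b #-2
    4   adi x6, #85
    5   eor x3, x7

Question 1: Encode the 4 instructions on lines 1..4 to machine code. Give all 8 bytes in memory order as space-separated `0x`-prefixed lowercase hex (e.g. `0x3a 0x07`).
line 1 (jsr): pack op=0x19:6|imm=2:10 = 0x6402; big→ 64 02
line 2 (je): pack op=0x11:6|imm=0:10 = 0x4400; big→ 44 00
line 3 (b): pack op=0x13:6|imm=-2:10 = 0x4ffe; big→ 4f fe
line 4 (adi): pack op=0x1e:6|rd=6:3|imm=85:7 = 0x7b55; big→ 7b 55

0x64 0x02 0x44 0x00 0x4f 0xfe 0x7b 0x55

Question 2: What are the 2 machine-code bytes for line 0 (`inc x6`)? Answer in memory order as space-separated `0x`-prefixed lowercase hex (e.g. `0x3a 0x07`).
0xc7 0x00

0. inc fields op=0x31:6|rd=6:3|pad=0:7 → word c700h → c7 00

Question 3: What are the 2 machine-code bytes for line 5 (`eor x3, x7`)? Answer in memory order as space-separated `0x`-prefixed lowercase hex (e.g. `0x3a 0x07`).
0x39 0xf0

line 5 (eor): pack op=0xe:6|rd=3:3|rs=7:3|pad=0:4 = 0x39f0; big→ 39 f0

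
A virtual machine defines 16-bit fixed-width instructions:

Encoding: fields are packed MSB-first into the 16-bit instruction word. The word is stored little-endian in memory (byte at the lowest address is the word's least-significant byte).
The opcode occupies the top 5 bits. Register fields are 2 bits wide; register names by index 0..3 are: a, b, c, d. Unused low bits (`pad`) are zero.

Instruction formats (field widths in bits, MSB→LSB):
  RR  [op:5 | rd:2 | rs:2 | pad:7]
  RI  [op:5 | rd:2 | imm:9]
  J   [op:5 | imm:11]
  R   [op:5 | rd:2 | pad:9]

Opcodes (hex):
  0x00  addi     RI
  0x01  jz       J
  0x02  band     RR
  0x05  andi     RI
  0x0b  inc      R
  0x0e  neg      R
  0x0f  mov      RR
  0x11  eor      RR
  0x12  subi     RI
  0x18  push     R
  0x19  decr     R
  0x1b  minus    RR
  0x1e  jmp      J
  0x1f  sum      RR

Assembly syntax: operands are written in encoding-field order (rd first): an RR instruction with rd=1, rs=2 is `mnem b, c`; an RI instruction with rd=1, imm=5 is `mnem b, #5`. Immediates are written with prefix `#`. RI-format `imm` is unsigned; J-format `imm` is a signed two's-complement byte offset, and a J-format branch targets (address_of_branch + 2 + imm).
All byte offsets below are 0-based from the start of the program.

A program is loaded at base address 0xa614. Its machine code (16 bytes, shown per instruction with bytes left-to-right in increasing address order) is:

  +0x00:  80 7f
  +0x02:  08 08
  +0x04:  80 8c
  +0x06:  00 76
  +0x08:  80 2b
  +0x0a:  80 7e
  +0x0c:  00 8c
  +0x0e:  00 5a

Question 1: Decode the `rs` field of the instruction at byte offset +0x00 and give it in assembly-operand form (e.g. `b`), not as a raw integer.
[00] 80 7f → 0x7f80
  top 5b → 0xf → mov [RR]
  rd@[10:9]=0x3 ⇒ d
  rs@[8:7]=0x3 ⇒ d

d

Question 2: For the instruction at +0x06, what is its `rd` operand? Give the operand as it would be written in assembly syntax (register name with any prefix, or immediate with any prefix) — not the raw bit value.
d

@+06  little-endian(00 76) = 0x7600
  op=0x7600>>11=0xe ⇒ neg (R)
  rd@[10:9]=0x3 ⇒ d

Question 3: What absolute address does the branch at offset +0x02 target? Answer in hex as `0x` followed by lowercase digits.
+0x02: 08 08 ⇒ word 0x0808 (little)
  op=0x0808>>11=0x1 ⇒ jz (J)
  imm@[10:0]=0x8 ⇒ #8
  target = base 0xa614 + off 0x02 + 2 + imm 8 = 0xa620

0xa620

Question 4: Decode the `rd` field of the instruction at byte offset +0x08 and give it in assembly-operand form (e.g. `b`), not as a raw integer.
b

@+08  little-endian(80 2b) = 0x2b80
  top 5b → 0x5 → andi [RI]
  rd: (w>>9)&0x3=0x1 → b
  imm: (w>>0)&0x1ff=0x180 → #384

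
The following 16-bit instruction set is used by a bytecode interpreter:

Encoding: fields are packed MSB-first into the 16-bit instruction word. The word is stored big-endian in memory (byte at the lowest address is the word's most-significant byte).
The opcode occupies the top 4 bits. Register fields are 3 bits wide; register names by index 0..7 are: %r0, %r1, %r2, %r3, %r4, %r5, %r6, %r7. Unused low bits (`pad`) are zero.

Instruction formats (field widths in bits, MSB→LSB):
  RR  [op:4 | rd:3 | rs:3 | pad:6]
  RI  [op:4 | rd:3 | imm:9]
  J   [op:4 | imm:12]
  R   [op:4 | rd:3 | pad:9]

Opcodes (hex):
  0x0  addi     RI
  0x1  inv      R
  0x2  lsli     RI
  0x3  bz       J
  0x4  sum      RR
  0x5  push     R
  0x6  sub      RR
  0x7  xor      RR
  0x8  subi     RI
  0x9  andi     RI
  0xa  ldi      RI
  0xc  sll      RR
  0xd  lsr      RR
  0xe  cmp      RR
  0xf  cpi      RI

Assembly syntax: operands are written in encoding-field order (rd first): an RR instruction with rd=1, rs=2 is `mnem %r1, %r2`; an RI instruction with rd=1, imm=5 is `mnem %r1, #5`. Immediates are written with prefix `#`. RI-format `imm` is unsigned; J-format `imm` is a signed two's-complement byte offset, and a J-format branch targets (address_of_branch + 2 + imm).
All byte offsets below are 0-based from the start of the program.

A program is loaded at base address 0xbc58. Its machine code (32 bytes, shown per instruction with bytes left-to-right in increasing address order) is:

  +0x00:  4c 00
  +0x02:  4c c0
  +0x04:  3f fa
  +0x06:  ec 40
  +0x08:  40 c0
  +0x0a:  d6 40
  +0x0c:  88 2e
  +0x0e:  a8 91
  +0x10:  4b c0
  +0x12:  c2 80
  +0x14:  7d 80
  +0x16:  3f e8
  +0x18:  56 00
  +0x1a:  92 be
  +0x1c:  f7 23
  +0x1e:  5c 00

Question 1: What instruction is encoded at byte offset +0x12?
sll %r1, %r2

[12] c2 80 → 0xc280
  top 4b → 0xc → sll [RR]
  [11:9] rd=1 = %r1
  [8:6] rs=2 = %r2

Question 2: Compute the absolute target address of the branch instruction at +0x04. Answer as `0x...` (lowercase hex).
@+04  big-endian(3f fa) = 0x3ffa
  opcode bits[15:12]=0x3: bz/J
  [11:0] imm=4090 (s12→-6) = #-6
  target = base 0xbc58 + off 0x04 + 2 + imm -6 = 0xbc58

0xbc58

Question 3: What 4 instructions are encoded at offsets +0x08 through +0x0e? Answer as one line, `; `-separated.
sum %r0, %r3; lsr %r3, %r1; subi %r4, #46; ldi %r4, #145

[08] 40 c0 → 0x40c0
  top 4b → 0x4 → sum [RR]
  rd: (w>>9)&0x7=0x0 → %r0
  rs: (w>>6)&0x7=0x3 → %r3
[0a] d6 40 → 0xd640
  top 4b → 0xd → lsr [RR]
  rd: (w>>9)&0x7=0x3 → %r3
  rs: (w>>6)&0x7=0x1 → %r1
[0c] 88 2e → 0x882e
  top 4b → 0x8 → subi [RI]
  rd: (w>>9)&0x7=0x4 → %r4
  imm: (w>>0)&0x1ff=0x2e → #46
[0e] a8 91 → 0xa891
  top 4b → 0xa → ldi [RI]
  rd: (w>>9)&0x7=0x4 → %r4
  imm: (w>>0)&0x1ff=0x91 → #145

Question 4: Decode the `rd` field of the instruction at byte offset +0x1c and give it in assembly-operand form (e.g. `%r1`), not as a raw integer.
%r3

@+1c  big-endian(f7 23) = 0xf723
  top 4b → 0xf → cpi [RI]
  rd: (w>>9)&0x7=0x3 → %r3
  imm: (w>>0)&0x1ff=0x123 → #291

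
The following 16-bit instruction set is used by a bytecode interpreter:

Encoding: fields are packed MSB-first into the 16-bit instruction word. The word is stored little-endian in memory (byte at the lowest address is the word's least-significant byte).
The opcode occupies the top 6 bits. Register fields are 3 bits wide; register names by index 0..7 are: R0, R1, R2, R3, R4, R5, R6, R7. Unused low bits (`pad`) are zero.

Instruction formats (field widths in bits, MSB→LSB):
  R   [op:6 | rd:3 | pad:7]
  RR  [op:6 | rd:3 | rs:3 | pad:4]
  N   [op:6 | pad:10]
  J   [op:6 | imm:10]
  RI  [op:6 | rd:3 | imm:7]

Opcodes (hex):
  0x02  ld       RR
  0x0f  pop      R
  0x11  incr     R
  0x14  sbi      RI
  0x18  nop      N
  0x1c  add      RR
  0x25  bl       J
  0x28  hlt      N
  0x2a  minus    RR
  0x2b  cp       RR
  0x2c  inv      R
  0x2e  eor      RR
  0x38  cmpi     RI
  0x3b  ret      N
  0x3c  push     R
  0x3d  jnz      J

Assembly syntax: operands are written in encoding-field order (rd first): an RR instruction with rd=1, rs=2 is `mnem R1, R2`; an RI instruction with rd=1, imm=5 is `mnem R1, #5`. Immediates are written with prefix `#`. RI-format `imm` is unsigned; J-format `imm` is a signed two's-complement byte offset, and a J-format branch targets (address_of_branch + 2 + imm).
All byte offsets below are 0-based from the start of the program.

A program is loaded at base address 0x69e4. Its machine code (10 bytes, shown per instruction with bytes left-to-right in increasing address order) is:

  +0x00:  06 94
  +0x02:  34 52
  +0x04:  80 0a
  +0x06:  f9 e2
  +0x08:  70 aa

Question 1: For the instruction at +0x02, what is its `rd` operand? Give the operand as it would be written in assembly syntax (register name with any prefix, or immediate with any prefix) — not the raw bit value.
R4

@+02  little-endian(34 52) = 0x5234
  opcode bits[15:10]=0x14: sbi/RI
  rd: (w>>7)&0x7=0x4 → R4
  imm: (w>>0)&0x7f=0x34 → #52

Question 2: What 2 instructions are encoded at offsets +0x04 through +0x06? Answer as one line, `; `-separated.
@+04  little-endian(80 0a) = 0x0a80
  op=0x0a80>>10=0x2 ⇒ ld (RR)
  rd: (w>>7)&0x7=0x5 → R5
  rs: (w>>4)&0x7=0x0 → R0
@+06  little-endian(f9 e2) = 0xe2f9
  op=0xe2f9>>10=0x38 ⇒ cmpi (RI)
  rd: (w>>7)&0x7=0x5 → R5
  imm: (w>>0)&0x7f=0x79 → #121

ld R5, R0; cmpi R5, #121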